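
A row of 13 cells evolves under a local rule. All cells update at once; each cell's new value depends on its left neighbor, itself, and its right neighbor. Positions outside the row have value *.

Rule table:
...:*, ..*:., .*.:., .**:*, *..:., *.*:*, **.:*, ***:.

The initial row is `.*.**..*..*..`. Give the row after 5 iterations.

..*...*****.*

iteration 1: *.***........
iteration 2: ***.*.******.
iteration 3: ..**.**....**
iteration 4: ..*****.**.*.
iteration 5: ..*...*****.*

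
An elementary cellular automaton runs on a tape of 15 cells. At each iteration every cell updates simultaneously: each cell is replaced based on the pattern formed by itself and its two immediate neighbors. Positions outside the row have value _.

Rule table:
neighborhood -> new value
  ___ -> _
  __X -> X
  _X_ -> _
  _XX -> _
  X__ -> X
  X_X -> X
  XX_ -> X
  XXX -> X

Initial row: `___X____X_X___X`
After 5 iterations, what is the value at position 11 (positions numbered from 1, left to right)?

_

__X_X__X_X_X_X_
_X_X_XX_X_X_X_X
X_X_X_XX_X_X_X_
_X_X_X_XX_X_X_X
X_X_X_X_XX_X_X_
position 11 holds _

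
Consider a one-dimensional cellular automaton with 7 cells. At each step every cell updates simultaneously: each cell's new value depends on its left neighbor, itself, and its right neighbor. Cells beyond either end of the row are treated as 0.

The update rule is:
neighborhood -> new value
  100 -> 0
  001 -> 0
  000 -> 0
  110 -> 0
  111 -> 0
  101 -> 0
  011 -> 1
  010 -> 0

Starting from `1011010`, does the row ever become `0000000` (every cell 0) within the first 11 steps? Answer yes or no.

yes

step 1: 0010000
step 2: 0000000
all cells are 0 at step 2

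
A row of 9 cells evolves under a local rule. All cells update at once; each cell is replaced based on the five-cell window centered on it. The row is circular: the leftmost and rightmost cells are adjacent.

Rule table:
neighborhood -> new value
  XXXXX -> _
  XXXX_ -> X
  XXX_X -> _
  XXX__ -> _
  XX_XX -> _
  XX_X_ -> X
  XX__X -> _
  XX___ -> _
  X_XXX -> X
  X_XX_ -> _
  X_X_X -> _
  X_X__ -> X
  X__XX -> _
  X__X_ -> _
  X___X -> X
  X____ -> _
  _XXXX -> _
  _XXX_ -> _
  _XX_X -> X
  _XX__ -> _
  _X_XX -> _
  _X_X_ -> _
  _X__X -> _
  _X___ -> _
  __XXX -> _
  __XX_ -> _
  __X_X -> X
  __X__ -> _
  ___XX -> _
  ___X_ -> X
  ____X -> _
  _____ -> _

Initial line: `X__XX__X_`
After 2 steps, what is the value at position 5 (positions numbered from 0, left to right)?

_

step 1: X______X_
step 2: X_____XX_
position 5 holds _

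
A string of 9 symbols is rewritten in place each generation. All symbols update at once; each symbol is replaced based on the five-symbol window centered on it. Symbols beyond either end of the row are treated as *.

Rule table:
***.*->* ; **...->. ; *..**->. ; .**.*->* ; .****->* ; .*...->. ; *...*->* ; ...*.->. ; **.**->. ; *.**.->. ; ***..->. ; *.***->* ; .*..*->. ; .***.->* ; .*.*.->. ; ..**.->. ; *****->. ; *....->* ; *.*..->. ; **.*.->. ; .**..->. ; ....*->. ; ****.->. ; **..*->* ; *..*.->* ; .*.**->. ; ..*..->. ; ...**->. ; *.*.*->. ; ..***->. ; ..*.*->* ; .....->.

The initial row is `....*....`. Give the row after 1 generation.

.*....*..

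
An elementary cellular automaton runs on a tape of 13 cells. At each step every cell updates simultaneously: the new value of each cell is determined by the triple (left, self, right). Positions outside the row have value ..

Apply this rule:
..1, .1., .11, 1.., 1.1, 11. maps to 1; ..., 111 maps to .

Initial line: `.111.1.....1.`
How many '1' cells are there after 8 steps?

step 1: 11.1111...111
step 2: 1111..11.11.1
step 3: 1..1111111111
step 4: 1111........1
step 5: 1..11......11
step 6: 111111....111
step 7: 1....11..11.1
step 8: 11..111111111
count of 1: 11

11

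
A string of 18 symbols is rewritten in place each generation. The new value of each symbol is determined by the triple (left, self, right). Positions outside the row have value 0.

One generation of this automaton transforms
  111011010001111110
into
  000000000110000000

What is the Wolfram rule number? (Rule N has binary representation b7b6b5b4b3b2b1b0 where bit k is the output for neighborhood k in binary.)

3

position 1: 111 → 0  (bit 7 = 0)
position 2: 110 → 0  (bit 6 = 0)
position 3: 101 → 0  (bit 5 = 0)
position 8: 100 → 0  (bit 4 = 0)
position 0: 011 → 0  (bit 3 = 0)
position 7: 010 → 0  (bit 2 = 0)
position 10: 001 → 1  (bit 1 = 1)
position 9: 000 → 1  (bit 0 = 1)
bits b7..b0 = 00000011 = 3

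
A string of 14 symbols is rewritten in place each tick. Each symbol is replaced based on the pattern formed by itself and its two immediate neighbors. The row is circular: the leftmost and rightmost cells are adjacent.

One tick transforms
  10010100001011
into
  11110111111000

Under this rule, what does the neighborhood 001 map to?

1

At position 2 the neighborhood is 001; the next row has 1 there.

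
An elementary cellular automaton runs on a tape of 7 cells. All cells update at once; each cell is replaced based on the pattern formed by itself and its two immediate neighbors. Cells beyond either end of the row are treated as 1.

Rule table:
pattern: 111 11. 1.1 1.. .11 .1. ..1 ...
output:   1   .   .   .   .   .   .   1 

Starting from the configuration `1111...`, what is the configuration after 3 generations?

1..111.

111..1.
11.....
1..111.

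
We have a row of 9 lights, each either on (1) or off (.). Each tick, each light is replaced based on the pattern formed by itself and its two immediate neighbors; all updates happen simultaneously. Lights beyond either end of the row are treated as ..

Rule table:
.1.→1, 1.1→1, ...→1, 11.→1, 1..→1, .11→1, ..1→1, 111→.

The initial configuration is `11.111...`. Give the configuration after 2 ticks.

1..111..1

1111.1111
1..111..1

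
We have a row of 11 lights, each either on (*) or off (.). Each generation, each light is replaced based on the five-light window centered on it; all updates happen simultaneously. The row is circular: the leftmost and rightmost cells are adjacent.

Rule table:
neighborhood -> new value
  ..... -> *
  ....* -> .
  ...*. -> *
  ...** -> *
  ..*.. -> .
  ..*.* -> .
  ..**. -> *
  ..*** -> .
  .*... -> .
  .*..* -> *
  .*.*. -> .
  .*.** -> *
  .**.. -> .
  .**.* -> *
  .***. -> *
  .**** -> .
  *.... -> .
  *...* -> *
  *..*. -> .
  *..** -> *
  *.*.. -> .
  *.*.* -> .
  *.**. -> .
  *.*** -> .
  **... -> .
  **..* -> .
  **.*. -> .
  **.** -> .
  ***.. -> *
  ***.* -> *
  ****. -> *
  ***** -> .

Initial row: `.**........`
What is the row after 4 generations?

**...*****.
...**...**.
..**..***..
.**..*.**..

.**..*.**..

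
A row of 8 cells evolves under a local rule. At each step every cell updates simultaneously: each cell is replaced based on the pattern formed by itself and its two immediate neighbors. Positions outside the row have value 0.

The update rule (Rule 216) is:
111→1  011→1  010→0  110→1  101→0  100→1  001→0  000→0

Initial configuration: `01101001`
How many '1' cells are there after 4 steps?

01100100
01110010
01111001
01111100
count of 1: 5

5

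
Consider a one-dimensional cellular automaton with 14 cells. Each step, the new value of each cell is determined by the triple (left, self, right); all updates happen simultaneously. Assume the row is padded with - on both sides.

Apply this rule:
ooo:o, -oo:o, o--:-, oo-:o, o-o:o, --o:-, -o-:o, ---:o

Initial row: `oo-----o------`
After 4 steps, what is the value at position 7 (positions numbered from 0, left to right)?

o

oo-ooo-o-ooooo
oooooooooooooo
oooooooooooooo  (fixed point — unchanged through step 4)
position 7 holds o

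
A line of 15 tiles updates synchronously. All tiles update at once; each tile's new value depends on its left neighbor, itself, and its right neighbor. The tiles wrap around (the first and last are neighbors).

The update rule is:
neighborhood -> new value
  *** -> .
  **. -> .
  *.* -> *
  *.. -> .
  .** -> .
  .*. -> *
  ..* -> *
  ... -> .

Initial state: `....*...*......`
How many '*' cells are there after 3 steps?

...**..**......
..*...*........
.**..**........
count of *: 4

4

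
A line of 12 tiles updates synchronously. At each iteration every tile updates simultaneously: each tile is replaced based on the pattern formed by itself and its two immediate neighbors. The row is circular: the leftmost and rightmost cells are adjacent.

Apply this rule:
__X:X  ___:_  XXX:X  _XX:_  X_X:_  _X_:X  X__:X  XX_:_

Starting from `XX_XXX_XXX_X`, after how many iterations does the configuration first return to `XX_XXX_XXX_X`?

2

X___X___X___
XX_XXX_XXX_X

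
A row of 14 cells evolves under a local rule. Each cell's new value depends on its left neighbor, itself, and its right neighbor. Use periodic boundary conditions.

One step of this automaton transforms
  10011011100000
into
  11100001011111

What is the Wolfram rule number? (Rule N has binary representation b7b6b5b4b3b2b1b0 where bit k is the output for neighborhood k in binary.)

position 7: 111 → 1  (bit 7 = 1)
position 4: 110 → 0  (bit 6 = 0)
position 5: 101 → 0  (bit 5 = 0)
position 1: 100 → 1  (bit 4 = 1)
position 3: 011 → 0  (bit 3 = 0)
position 0: 010 → 1  (bit 2 = 1)
position 2: 001 → 1  (bit 1 = 1)
position 10: 000 → 1  (bit 0 = 1)
bits b7..b0 = 10010111 = 151

151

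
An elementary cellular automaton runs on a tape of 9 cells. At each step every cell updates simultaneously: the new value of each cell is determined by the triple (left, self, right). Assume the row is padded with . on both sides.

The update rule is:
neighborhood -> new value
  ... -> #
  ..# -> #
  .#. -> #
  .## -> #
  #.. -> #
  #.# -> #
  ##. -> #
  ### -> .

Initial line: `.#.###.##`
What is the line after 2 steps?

step 1: ####.####
step 2: #..###..#

#..###..#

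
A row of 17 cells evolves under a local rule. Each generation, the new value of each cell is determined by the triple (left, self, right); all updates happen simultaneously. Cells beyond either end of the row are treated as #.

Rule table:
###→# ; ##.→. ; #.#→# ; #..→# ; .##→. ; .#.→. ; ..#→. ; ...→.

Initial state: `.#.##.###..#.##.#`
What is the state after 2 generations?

.#.#..#.#.#..#..#

#.#..#.#.#..#..#.
.#.#..#.#.#..#..#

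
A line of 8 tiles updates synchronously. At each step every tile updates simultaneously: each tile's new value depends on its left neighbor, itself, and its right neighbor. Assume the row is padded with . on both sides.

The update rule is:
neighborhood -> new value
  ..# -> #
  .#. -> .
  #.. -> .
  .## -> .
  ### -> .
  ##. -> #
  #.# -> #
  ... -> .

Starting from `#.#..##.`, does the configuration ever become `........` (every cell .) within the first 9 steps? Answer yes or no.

.#..#.#.
#..#.#..
..#.#...
.#.#....
#.#.....
.#......
#.......
........
all cells are . at step 8

yes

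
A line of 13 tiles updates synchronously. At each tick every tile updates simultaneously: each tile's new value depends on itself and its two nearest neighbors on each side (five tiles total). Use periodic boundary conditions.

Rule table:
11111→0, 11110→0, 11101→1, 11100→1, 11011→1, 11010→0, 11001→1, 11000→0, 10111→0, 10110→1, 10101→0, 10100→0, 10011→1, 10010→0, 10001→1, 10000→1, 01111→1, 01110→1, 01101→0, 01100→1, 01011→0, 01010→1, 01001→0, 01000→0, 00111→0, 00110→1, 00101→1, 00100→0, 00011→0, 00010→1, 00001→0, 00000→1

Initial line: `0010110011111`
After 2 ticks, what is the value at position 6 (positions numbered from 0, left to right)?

1010111101001
0000010100011
position 6 holds 0

0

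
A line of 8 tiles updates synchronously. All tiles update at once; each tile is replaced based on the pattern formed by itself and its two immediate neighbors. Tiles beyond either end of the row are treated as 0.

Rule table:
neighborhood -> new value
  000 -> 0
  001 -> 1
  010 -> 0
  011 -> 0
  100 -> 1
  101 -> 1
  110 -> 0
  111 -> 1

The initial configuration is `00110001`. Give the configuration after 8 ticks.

10110101

01001010
10110101
01001010  (repeats tick 1; period 2)
tick 8: 10110101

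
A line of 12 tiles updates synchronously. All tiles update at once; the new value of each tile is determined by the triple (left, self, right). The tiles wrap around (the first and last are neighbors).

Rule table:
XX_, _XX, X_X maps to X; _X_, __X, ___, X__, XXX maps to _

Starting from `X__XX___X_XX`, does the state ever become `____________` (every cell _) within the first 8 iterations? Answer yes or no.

no

X__XX____XX_
___XX____XXX
___XX____X_X
___XX_____X_
___XX_______
___XX_______  (fixed point — unchanged through iteration 8)
iteration 8 is ___XX_______, still not uniform _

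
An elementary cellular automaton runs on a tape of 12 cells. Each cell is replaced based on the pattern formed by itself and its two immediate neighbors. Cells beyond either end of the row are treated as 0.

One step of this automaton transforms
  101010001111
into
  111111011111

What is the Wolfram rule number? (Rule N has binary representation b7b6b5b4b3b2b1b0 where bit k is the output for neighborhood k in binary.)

position 9: 111 → 1  (bit 7 = 1)
position 11: 110 → 1  (bit 6 = 1)
position 1: 101 → 1  (bit 5 = 1)
position 5: 100 → 1  (bit 4 = 1)
position 8: 011 → 1  (bit 3 = 1)
position 0: 010 → 1  (bit 2 = 1)
position 7: 001 → 1  (bit 1 = 1)
position 6: 000 → 0  (bit 0 = 0)
bits b7..b0 = 11111110 = 254

254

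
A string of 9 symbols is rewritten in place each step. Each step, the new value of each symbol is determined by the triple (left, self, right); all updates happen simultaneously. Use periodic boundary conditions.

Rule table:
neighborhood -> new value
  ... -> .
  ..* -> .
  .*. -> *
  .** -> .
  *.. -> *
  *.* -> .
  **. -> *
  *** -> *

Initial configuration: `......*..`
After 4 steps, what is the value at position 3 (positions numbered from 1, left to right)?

.

step 1: ......**.
step 2: .......**
step 3: *.......*
step 4: **.......
position 3 holds .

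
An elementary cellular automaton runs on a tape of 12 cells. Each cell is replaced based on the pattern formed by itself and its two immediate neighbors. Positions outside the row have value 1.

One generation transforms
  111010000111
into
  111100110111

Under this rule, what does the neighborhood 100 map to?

At position 5 the neighborhood is 100; the next row has 0 there.

0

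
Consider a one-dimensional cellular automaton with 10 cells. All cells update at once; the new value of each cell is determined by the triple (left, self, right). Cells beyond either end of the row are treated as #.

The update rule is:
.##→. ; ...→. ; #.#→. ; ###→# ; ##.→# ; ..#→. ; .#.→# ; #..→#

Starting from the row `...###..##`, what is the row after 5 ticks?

tick 1: #...###..#
tick 2: ##...###..
tick 3: ###...###.
tick 4: ####...##.
tick 5: #####...#.

#####...#.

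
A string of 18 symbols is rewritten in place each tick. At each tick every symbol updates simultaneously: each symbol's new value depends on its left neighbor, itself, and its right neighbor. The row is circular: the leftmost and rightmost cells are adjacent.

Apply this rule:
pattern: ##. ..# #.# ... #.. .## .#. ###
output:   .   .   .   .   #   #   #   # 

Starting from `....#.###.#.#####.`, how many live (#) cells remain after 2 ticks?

tick 1: ....#.##..#.####.#
tick 2: #...#.#.#.#.###..#
count of #: 9

9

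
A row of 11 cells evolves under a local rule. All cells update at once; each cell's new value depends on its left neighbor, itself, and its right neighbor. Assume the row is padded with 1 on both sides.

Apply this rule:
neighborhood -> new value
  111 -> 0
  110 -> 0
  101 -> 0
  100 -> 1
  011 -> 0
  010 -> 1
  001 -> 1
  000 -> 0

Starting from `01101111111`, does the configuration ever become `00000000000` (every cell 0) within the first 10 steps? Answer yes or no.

00000000000
all cells are 0 at step 1

yes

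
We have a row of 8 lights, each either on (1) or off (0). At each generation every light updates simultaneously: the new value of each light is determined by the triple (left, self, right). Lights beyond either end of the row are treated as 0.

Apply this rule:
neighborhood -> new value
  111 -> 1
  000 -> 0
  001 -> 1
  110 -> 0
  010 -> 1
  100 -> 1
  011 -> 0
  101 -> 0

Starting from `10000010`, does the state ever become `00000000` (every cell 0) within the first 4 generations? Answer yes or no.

generation 1: 11000111
generation 2: 00101010
generation 3: 01101011
generation 4: 10001000
generation 4 is 10001000, still not uniform 0

no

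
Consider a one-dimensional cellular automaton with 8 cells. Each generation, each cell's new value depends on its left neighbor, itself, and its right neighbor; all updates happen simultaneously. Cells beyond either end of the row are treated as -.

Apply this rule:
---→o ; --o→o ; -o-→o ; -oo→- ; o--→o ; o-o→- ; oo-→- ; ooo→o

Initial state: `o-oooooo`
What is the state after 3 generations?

-o-----o

o--oooo-
ooo-oo-o
-o-----o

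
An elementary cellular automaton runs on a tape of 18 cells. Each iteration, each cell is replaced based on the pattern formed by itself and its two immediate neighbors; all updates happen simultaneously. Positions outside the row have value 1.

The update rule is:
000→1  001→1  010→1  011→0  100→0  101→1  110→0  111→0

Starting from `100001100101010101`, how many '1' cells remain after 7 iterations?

11

iteration 1: 001110001111111110
iteration 2: 010000110000000001
iteration 3: 110111000111111110
iteration 4: 001000011000000001
iteration 5: 011011100011111110
iteration 6: 100100001100000001
iteration 7: 001101110001111110
count of 1: 11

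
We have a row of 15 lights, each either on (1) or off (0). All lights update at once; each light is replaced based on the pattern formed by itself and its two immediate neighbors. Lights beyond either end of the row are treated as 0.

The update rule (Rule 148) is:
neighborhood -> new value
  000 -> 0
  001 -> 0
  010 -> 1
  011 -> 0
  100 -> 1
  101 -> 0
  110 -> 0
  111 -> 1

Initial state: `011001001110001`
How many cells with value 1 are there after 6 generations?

generation 1: 000101100101001
generation 2: 000100010101101
generation 3: 000110010100001
generation 4: 000001010110001
generation 5: 000001010001001
generation 6: 000001011001101
count of 1: 6

6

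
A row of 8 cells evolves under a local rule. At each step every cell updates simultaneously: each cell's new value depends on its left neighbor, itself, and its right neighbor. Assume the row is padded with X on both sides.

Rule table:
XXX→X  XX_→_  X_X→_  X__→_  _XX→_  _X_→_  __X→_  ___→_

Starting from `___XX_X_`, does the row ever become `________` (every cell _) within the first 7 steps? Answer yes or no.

yes

________
all cells are _ at step 1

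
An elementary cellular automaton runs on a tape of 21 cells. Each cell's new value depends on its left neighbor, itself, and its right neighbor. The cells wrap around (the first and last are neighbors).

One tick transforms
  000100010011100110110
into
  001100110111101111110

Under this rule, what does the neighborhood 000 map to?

0

At position 0 the neighborhood is 000; the next row has 0 there.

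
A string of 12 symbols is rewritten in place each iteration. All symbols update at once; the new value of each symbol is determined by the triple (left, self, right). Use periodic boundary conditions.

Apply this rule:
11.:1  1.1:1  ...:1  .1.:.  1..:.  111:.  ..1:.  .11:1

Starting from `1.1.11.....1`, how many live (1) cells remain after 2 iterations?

11.111.111.1
.111.111.111
count of 1: 9

9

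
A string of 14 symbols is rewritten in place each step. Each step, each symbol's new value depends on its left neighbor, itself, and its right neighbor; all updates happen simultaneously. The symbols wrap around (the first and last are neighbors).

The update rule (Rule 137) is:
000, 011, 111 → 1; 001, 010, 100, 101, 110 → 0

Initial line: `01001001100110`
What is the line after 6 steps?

00000001000100
11111100010001
11111001000101
11110000010001
11100111000101
11000110010001

11000110010001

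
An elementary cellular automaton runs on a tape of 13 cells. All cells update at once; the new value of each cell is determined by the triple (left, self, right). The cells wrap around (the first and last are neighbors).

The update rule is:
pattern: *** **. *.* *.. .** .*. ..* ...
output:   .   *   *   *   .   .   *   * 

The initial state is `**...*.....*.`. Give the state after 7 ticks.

**.*****.**.*

.****.*****.*
*...**....**.
.***.*****.**
*..**....**.*
***.*****.**.
..**....**.**
**.*****.**.*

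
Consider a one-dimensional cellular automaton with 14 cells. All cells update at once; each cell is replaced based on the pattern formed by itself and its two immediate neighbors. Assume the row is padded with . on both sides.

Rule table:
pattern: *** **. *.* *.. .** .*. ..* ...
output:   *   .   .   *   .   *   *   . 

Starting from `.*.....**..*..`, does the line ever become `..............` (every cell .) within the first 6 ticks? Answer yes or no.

tick 1: ***...*..****.
tick 2: .*.*.****.**.*
tick 3: **.*..**.....*
tick 4: ...***..*...**
tick 5: ..*.*.****.*..
tick 6: .**.*..**..**.
tick 6 is .**.*..**..**., still not uniform .

no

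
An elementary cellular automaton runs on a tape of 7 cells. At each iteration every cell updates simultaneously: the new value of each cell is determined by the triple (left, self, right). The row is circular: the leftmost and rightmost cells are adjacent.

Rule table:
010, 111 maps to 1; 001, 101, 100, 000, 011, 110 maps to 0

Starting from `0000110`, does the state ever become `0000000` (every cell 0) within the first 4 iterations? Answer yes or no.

yes

0000000
all cells are 0 at iteration 1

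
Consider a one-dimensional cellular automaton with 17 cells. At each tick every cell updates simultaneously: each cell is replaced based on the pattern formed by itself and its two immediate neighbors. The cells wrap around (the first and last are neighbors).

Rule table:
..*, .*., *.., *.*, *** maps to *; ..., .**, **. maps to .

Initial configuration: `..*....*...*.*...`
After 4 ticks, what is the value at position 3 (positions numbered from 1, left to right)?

*

tick 1: .***..***.*****..
tick 2: *.*.**.*.*.***.*.
tick 3: ****..*****.*.***
tick 4: ***.**.***.***.**
position 3 holds *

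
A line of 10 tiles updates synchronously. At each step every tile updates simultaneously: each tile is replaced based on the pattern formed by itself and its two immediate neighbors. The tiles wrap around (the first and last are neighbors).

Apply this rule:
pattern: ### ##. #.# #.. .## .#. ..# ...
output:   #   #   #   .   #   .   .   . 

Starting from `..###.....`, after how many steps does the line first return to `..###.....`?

..###.....

1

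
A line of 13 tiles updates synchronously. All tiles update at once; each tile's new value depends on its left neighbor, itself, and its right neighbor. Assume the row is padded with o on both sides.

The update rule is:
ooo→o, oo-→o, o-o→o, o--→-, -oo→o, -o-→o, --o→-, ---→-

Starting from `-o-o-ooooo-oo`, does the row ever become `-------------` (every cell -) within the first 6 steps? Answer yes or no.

ooooooooooooo
ooooooooooooo  (fixed point — unchanged through step 6)
step 6 is ooooooooooooo, still not uniform -

no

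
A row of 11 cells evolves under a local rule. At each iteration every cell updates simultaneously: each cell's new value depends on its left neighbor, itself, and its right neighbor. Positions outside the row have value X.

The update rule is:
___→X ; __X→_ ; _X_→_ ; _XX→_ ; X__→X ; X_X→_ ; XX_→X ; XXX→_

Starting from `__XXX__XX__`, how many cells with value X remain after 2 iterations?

X___XX__XX_
XXX__XX__X_
count of X: 6

6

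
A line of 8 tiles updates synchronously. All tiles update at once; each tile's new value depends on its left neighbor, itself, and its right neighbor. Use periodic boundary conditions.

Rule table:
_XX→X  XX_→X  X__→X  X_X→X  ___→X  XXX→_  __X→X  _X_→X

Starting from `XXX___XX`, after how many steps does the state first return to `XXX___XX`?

step 1: __XXXXX_
step 2: XXX___XX

2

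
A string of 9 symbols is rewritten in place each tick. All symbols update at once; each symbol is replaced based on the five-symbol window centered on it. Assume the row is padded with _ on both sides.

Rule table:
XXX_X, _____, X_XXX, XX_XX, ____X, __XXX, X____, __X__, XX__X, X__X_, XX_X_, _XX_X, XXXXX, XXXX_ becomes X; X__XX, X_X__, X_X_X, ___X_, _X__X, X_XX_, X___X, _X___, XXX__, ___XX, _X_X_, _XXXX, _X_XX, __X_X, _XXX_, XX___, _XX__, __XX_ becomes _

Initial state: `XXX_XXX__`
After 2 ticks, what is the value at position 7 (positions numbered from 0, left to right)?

X_XXX___X
__X_____X
position 7 holds _

_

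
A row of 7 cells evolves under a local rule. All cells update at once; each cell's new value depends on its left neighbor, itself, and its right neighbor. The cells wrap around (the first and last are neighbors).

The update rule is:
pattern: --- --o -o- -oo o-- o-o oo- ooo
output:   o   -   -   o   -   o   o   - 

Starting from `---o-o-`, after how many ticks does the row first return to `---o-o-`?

14

tick 1: oo--o--
tick 2: oo-----
tick 3: oo-ooo-
tick 4: oooo-oo
tick 5: ---ooo-
tick 6: oo-o-o-
tick 7: ooo-o-o
tick 8: --oo-oo
tick 9: --ooooo
tick 10: --o---o
tick 11: ----o--
tick 12: ooo---o
tick 13: --o-o-o
tick 14: ---o-o-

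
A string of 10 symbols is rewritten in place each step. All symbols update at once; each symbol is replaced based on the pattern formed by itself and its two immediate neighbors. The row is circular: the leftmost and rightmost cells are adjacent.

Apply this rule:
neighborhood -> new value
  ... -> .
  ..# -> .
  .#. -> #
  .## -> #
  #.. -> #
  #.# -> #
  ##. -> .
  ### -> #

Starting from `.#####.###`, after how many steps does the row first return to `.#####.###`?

10

#####.###.
####.###.#
###.###.##
##.###.###
#.###.####
.###.#####
###.#####.
##.#####.#
#.#####.##
.#####.###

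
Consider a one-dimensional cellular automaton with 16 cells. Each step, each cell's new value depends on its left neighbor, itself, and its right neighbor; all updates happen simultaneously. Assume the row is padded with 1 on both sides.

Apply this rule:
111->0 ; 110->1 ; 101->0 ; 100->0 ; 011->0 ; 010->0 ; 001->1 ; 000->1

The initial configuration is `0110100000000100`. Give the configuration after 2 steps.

0010001111111001
0100110000001010

0100110000001010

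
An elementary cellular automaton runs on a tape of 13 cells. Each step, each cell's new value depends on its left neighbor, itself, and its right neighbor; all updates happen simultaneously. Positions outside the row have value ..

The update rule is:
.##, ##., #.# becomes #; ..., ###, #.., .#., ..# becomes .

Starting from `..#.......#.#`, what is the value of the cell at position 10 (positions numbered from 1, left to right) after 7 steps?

step 1: ...........#.
step 2: .............
step 3: .............  (fixed point — unchanged through step 7)
position 10 holds .

.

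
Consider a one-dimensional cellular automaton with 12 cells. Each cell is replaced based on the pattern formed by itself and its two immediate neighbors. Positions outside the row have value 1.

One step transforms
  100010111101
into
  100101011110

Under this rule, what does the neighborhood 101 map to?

At position 5 the neighborhood is 101; the next row has 1 there.

1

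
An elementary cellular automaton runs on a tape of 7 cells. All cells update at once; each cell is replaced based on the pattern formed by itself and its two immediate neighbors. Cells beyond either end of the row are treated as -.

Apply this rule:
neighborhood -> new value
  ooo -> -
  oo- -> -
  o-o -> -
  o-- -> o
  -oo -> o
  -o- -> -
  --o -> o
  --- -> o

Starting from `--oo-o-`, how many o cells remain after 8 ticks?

tick 1: ooo---o
tick 2: o--ooo-
tick 3: -ooo--o
tick 4: oo--oo-
tick 5: o-ooo-o
tick 6: --o----
tick 7: oo-oooo
tick 8: o--o---
count of o: 2

2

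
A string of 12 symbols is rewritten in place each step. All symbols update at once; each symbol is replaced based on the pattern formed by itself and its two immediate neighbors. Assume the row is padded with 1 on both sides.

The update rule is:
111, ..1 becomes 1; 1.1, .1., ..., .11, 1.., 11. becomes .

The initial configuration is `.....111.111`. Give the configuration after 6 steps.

.....1...1..

....1.1...11
...1.....1.1
..1.....1...
.1.....1...1
......1...1.
.....1...1..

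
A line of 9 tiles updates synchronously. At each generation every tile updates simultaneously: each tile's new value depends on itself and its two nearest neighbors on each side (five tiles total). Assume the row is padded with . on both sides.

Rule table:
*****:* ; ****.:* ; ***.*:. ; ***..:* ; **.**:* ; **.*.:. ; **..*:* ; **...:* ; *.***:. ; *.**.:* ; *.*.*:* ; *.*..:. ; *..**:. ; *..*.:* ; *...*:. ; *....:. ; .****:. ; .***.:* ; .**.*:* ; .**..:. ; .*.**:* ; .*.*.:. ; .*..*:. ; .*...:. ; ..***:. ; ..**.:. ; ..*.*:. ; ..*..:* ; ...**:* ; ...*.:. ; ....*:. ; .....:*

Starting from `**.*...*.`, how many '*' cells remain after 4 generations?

6

.*.....*.
.*..*..*.
.*.**.**.
..*****.*
count of *: 6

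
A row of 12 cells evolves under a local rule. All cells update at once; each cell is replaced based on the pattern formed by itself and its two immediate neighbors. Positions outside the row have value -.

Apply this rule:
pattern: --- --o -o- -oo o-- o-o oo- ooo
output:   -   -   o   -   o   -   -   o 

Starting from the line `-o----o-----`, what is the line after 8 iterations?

-oo---oo----
---o----o---
---oo---oo--
-----o----o-
-----oo---oo
-------o----
-------oo---
---------o--

---------o--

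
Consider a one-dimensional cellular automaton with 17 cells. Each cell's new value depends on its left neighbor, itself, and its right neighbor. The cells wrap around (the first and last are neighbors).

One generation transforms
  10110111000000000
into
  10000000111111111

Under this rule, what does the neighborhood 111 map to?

At position 6 the neighborhood is 111; the next row has 0 there.

0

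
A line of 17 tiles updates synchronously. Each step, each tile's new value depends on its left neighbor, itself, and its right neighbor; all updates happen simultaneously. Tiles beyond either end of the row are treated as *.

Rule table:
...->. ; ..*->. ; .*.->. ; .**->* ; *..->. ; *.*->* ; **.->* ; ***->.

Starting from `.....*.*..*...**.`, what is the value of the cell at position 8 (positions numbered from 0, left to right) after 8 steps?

......*.......***
..............*..
.................
.................  (fixed point — unchanged through step 8)
position 8 holds .

.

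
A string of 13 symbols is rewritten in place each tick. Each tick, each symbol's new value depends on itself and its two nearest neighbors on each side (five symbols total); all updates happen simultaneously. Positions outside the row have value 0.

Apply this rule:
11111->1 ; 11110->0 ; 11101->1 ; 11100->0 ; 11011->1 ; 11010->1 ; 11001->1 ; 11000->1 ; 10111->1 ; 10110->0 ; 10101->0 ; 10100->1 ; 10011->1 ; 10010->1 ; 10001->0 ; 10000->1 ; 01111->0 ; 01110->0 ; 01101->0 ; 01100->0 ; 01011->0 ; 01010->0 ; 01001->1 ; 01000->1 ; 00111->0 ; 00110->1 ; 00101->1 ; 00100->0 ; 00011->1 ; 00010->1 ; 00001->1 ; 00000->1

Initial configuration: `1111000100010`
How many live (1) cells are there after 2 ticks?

6

tick 1: 0000101010101
tick 2: 1111100000001
count of 1: 6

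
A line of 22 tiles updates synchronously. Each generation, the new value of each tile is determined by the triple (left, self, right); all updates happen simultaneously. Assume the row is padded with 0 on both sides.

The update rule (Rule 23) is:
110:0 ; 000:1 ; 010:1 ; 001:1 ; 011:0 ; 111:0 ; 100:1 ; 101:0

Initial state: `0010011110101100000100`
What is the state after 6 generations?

1111100000100011111111
0000011111111100000000
1111100000000011111111
0000011111111100000000  (repeats generation 2; period 2)
generation 6: 0000011111111100000000

0000011111111100000000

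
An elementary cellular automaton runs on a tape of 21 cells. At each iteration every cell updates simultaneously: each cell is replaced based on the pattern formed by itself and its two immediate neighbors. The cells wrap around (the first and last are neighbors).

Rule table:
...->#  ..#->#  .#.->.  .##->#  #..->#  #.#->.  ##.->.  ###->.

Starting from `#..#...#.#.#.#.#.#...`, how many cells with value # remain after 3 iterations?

iteration 1: .##.###...........###
iteration 2: .#..#..############..
iteration 3: #.##.###...........##
count of #: 8

8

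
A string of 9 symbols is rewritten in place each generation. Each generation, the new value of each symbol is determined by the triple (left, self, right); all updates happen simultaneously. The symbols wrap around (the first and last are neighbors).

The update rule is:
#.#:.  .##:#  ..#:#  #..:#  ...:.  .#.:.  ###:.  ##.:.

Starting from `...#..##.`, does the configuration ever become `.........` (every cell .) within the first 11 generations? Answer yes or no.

no

..#.###.#
##..#....
#.##.#..#
..#...###
##.#.##..
#....#.##
.#..#..#.
#.##.##.#
..#..#..#
##.##.##.
#..#..#..
generation 11 is #..#..#.., still not uniform .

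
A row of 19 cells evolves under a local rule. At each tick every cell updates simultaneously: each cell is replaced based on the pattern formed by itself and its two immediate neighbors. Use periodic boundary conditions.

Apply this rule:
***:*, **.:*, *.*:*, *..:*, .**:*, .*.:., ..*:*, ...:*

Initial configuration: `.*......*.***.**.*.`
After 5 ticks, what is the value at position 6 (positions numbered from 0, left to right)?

*.******.********.*
*******************
*******************  (fixed point — unchanged through tick 5)
position 6 holds *

*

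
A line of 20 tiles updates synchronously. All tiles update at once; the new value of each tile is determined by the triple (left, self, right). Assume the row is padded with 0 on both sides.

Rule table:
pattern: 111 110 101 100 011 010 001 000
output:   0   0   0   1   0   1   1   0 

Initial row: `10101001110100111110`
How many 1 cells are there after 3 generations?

generation 1: 10101110000111000001
generation 2: 10100001001000100011
generation 3: 10110011111101110100
count of 1: 13

13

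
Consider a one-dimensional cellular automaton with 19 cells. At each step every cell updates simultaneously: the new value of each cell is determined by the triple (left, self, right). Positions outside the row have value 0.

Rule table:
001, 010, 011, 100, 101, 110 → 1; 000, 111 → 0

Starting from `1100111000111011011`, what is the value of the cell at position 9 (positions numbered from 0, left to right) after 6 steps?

1

1111101101101111111
1000111111111000001
1101100000001100011
1111110000011110111
1000011000110011101
1100111101111110111
position 9 holds 1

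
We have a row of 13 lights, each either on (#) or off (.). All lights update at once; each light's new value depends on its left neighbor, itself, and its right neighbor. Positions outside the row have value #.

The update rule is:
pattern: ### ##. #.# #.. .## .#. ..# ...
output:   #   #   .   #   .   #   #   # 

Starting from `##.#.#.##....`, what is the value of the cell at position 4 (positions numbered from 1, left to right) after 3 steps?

step 1: ##.#.#..#####
step 2: ##.#.###.####
step 3: ##.#..##..###
position 4 holds #

#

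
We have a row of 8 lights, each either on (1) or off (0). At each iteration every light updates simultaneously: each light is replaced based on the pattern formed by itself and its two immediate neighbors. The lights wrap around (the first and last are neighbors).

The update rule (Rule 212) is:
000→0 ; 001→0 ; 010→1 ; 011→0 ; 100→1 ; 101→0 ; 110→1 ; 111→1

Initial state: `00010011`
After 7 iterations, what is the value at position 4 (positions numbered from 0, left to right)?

0

10011001
11001100
01100110
00110011
10011001  (repeats iteration 1; period 4)
iteration 7: 01100110
position 4 holds 0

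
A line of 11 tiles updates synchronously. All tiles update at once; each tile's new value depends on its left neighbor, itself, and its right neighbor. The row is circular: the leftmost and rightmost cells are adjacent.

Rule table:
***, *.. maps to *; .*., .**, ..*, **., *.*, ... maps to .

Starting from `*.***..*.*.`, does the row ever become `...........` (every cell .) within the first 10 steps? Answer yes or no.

...*.*.....
......*....
.......*...
........*..
.........*.
..........*
*..........
.*.........
..*........
...*.......
step 10 is ...*......., still not uniform .

no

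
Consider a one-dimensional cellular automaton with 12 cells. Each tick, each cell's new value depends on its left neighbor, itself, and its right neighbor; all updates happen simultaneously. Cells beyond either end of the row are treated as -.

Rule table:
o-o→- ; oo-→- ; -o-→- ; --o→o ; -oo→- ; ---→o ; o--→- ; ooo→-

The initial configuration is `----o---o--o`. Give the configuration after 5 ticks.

oooo--oo--o-
-----o---o--
ooooo--oo--o
------o---o-
oooooo--oo--

oooooo--oo--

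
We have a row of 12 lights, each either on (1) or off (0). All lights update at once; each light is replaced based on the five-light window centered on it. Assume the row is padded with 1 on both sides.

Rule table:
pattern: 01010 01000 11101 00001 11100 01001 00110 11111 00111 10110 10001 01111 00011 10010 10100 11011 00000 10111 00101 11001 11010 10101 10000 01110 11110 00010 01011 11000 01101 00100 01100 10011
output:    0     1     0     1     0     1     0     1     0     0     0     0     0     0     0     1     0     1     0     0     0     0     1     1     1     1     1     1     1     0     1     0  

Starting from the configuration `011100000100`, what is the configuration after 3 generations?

100010100100

generation 1: 111011011010
generation 2: 110101101001
generation 3: 100010100100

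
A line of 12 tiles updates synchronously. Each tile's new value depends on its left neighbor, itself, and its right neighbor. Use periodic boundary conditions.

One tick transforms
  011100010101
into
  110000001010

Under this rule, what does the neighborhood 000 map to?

At position 5 the neighborhood is 000; the next row has 0 there.

0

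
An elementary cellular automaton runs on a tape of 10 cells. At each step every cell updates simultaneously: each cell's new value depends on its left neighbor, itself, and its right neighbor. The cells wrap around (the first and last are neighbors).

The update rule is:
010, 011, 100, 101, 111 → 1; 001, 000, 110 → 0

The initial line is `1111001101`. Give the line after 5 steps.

1111111110

step 1: 1110101011
step 2: 1101111111
step 3: 1011111111
step 4: 0111111111
step 5: 1111111110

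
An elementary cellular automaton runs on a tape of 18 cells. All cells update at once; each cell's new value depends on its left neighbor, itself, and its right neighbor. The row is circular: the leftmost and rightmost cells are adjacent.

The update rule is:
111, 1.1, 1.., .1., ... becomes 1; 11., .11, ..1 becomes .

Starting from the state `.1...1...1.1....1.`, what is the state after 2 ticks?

tick 1: .111.111.111111.11
tick 2: 1.1.1.1.1.1111.1..

1.1.1.1.1.1111.1..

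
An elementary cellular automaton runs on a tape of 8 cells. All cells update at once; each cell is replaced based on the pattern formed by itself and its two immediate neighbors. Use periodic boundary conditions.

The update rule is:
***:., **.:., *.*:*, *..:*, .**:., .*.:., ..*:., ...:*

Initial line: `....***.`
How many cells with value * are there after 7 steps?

***....*
...***..
**....**
..***...
*....***
.***....
....****
count of *: 4

4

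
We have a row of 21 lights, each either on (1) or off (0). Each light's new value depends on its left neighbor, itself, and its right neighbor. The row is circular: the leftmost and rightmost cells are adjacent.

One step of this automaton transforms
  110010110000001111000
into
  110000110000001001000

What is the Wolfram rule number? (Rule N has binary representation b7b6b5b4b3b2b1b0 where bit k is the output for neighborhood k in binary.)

72

position 15: 111 → 0  (bit 7 = 0)
position 1: 110 → 1  (bit 6 = 1)
position 5: 101 → 0  (bit 5 = 0)
position 2: 100 → 0  (bit 4 = 0)
position 0: 011 → 1  (bit 3 = 1)
position 4: 010 → 0  (bit 2 = 0)
position 3: 001 → 0  (bit 1 = 0)
position 9: 000 → 0  (bit 0 = 0)
bits b7..b0 = 01001000 = 72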